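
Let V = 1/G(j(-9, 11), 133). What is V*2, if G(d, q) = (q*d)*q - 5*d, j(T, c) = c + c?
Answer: 1/194524 ≈ 5.1408e-6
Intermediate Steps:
j(T, c) = 2*c
G(d, q) = -5*d + d*q**2 (G(d, q) = (d*q)*q - 5*d = d*q**2 - 5*d = -5*d + d*q**2)
V = 1/389048 (V = 1/((2*11)*(-5 + 133**2)) = 1/(22*(-5 + 17689)) = 1/(22*17684) = 1/389048 ≈ 2.5704e-6)
V*2 = (1/389048)*2 = 1/194524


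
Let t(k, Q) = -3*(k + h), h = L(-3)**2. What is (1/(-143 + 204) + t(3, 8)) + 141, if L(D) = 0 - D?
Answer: 6406/61 ≈ 105.02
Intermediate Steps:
L(D) = -D
h = 9 (h = (-1*(-3))**2 = 3**2 = 9)
t(k, Q) = -27 - 3*k (t(k, Q) = -3*(k + 9) = -3*(9 + k) = -27 - 3*k)
(1/(-143 + 204) + t(3, 8)) + 141 = (1/(-143 + 204) + (-27 - 3*3)) + 141 = (1/61 + (-27 - 9)) + 141 = (1/61 - 36) + 141 = -2195/61 + 141 = 6406/61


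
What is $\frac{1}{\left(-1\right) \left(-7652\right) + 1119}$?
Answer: $\frac{1}{8771} \approx 0.00011401$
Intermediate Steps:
$\frac{1}{\left(-1\right) \left(-7652\right) + 1119} = \frac{1}{7652 + 1119} = \frac{1}{8771}$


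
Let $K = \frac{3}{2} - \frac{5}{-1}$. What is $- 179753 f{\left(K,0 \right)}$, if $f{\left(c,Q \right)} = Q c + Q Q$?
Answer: $0$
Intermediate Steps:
$K = \frac{13}{2}$ ($K = 3 \cdot \frac{1}{2} - -5 = \frac{3}{2} + 5 = \frac{13}{2} \approx 6.5$)
$f{\left(c,Q \right)} = Q^{2} + Q c$ ($f{\left(c,Q \right)} = Q c + Q^{2} = Q^{2} + Q c$)
$- 179753 f{\left(K,0 \right)} = - 179753 \cdot 0 \left(0 + \frac{13}{2}\right) = - 179753 \cdot 0 \cdot \frac{13}{2} = \left(-179753\right) 0 = 0$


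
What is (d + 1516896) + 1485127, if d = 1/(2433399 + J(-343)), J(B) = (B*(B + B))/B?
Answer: 7303060378400/2432713 ≈ 3.0020e+6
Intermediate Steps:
J(B) = 2*B (J(B) = (B*(2*B))/B = (2*B²)/B = 2*B)
d = 1/2432713 (d = 1/(2433399 + 2*(-343)) = 1/(2433399 - 686) = 1/2432713 ≈ 4.1106e-7)
(d + 1516896) + 1485127 = (1/2432713 + 1516896) + 1485127 = 3690172618849/2432713 + 1485127 = 7303060378400/2432713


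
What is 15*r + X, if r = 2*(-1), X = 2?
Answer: -28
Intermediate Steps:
r = -2
15*r + X = 15*(-2) + 2 = -30 + 2 = -28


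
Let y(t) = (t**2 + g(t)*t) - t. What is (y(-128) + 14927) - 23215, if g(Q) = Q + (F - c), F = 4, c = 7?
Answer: 24992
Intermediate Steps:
g(Q) = -3 + Q (g(Q) = Q + (4 - 1*7) = Q + (4 - 7) = Q - 3 = -3 + Q)
y(t) = t**2 - t + t*(-3 + t) (y(t) = (t**2 + (-3 + t)*t) - t = (t**2 + t*(-3 + t)) - t = t**2 - t + t*(-3 + t))
(y(-128) + 14927) - 23215 = (2*(-128)*(-2 - 128) + 14927) - 23215 = (2*(-128)*(-130) + 14927) - 23215 = (33280 + 14927) - 23215 = 48207 - 23215 = 24992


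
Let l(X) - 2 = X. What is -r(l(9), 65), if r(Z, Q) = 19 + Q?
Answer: -84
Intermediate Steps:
l(X) = 2 + X
-r(l(9), 65) = -(19 + 65) = -1*84 = -84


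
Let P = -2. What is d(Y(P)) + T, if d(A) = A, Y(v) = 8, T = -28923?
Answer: -28915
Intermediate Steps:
d(Y(P)) + T = 8 - 28923 = -28915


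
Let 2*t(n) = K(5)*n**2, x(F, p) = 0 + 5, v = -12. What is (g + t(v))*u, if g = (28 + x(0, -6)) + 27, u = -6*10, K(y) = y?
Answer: -25200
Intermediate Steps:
x(F, p) = 5
u = -60
t(n) = 5*n**2/2 (t(n) = (5*n**2)/2 = 5*n**2/2)
g = 60 (g = (28 + 5) + 27 = 33 + 27 = 60)
(g + t(v))*u = (60 + (5/2)*(-12)**2)*(-60) = (60 + (5/2)*144)*(-60) = (60 + 360)*(-60) = 420*(-60) = -25200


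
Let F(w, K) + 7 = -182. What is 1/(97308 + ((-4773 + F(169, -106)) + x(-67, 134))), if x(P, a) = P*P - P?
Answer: 1/96902 ≈ 1.0320e-5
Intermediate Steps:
F(w, K) = -189 (F(w, K) = -7 - 182 = -189)
x(P, a) = P² - P
1/(97308 + ((-4773 + F(169, -106)) + x(-67, 134))) = 1/(97308 + ((-4773 - 189) - 67*(-1 - 67))) = 1/(97308 + (-4962 - 67*(-68))) = 1/(97308 + (-4962 + 4556)) = 1/(97308 - 406) = 1/96902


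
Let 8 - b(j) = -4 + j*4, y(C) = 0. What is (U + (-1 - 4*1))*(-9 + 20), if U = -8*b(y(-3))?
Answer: -1111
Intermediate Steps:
b(j) = 12 - 4*j (b(j) = 8 - (-4 + j*4) = 8 - (-4 + 4*j) = 8 + (4 - 4*j) = 12 - 4*j)
U = -96 (U = -8*(12 - 4*0) = -8*(12 + 0) = -8*12 = -96)
(U + (-1 - 4*1))*(-9 + 20) = (-96 + (-1 - 4*1))*(-9 + 20) = (-96 + (-1 - 4))*11 = (-96 - 5)*11 = -101*11 = -1111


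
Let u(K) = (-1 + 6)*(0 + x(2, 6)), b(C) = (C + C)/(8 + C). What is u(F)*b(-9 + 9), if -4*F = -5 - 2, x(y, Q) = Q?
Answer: 0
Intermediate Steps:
F = 7/4 (F = -(-5 - 2)/4 = -¼*(-7) = 7/4 ≈ 1.7500)
b(C) = 2*C/(8 + C) (b(C) = (2*C)/(8 + C) = 2*C/(8 + C))
u(K) = 30 (u(K) = (-1 + 6)*(0 + 6) = 5*6 = 30)
u(F)*b(-9 + 9) = 30*(2*(-9 + 9)/(8 + (-9 + 9))) = 30*(2*0/(8 + 0)) = 30*(2*0/8) = 30*(2*0*(⅛)) = 30*0 = 0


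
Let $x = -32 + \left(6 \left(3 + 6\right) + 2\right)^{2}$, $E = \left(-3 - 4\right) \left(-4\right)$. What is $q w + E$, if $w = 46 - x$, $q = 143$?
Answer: $-437266$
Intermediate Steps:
$E = 28$ ($E = \left(-7\right) \left(-4\right) = 28$)
$x = 3104$ ($x = -32 + \left(6 \cdot 9 + 2\right)^{2} = -32 + \left(54 + 2\right)^{2} = -32 + 56^{2} = -32 + 3136 = 3104$)
$w = -3058$ ($w = 46 - 3104 = -3058$)
$q w + E = 143 \left(-3058\right) + 28 = -437294 + 28 = -437266$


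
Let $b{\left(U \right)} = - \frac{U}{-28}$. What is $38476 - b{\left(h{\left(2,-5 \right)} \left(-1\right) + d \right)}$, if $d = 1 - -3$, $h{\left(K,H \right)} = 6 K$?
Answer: $\frac{269334}{7} \approx 38476.0$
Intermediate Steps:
$d = 4$ ($d = 1 + 3 = 4$)
$b{\left(U \right)} = \frac{U}{28}$ ($b{\left(U \right)} = - \frac{U \left(-1\right)}{28} = - \frac{\left(-1\right) U}{28} = \frac{U}{28}$)
$38476 - b{\left(h{\left(2,-5 \right)} \left(-1\right) + d \right)} = 38476 - \frac{6 \cdot 2 \left(-1\right) + 4}{28} = 38476 - \frac{12 \left(-1\right) + 4}{28} = 38476 - \frac{-12 + 4}{28} = 38476 - \frac{1}{28} \left(-8\right) = 38476 - - \frac{2}{7} = 38476 + \frac{2}{7} = \frac{269334}{7}$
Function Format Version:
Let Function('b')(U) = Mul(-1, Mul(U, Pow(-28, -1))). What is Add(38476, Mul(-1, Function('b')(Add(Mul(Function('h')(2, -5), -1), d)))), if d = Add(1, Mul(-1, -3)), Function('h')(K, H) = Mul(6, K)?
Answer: Rational(269334, 7) ≈ 38476.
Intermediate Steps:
d = 4 (d = Add(1, 3) = 4)
Function('b')(U) = Mul(Rational(1, 28), U) (Function('b')(U) = Mul(-1, Mul(U, Rational(-1, 28))) = Mul(-1, Mul(Rational(-1, 28), U)) = Mul(Rational(1, 28), U))
Add(38476, Mul(-1, Function('b')(Add(Mul(Function('h')(2, -5), -1), d)))) = Add(38476, Mul(-1, Mul(Rational(1, 28), Add(Mul(Mul(6, 2), -1), 4)))) = Add(38476, Mul(-1, Mul(Rational(1, 28), Add(Mul(12, -1), 4)))) = Add(38476, Mul(-1, Mul(Rational(1, 28), Add(-12, 4)))) = Add(38476, Mul(-1, Mul(Rational(1, 28), -8))) = Add(38476, Mul(-1, Rational(-2, 7))) = Add(38476, Rational(2, 7)) = Rational(269334, 7)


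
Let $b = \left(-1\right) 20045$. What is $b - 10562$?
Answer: $-30607$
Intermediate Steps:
$b = -20045$
$b - 10562 = -20045 - 10562 = -30607$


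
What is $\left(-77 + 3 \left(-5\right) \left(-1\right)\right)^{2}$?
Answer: $3844$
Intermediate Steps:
$\left(-77 + 3 \left(-5\right) \left(-1\right)\right)^{2} = \left(-77 - -15\right)^{2} = \left(-77 + 15\right)^{2} = \left(-62\right)^{2} = 3844$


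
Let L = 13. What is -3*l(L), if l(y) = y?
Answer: -39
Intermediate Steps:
-3*l(L) = -3*13 = -39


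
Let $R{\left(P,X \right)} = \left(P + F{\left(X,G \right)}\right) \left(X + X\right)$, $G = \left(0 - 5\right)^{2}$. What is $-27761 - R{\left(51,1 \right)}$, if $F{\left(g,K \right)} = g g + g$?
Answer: $-27867$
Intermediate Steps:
$G = 25$ ($G = \left(-5\right)^{2} = 25$)
$F{\left(g,K \right)} = g + g^{2}$ ($F{\left(g,K \right)} = g^{2} + g = g + g^{2}$)
$R{\left(P,X \right)} = 2 X \left(P + X \left(1 + X\right)\right)$ ($R{\left(P,X \right)} = \left(P + X \left(1 + X\right)\right) \left(X + X\right) = \left(P + X \left(1 + X\right)\right) 2 X = 2 X \left(P + X \left(1 + X\right)\right)$)
$-27761 - R{\left(51,1 \right)} = -27761 - 2 \cdot 1 \left(51 + 1 \left(1 + 1\right)\right) = -27761 - 2 \cdot 1 \left(51 + 1 \cdot 2\right) = -27761 - 2 \cdot 1 \left(51 + 2\right) = -27761 - 2 \cdot 1 \cdot 53 = -27761 - 106 = -27867$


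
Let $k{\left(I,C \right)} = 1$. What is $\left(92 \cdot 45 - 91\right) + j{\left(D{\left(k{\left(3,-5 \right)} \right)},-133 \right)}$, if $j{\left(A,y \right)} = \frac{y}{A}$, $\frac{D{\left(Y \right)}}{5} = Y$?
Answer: $\frac{20112}{5} \approx 4022.4$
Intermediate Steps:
$D{\left(Y \right)} = 5 Y$
$\left(92 \cdot 45 - 91\right) + j{\left(D{\left(k{\left(3,-5 \right)} \right)},-133 \right)} = \left(92 \cdot 45 - 91\right) - \frac{133}{5 \cdot 1} = \left(4140 - 91\right) - \frac{133}{5} = 4049 - \frac{133}{5} = \frac{20112}{5}$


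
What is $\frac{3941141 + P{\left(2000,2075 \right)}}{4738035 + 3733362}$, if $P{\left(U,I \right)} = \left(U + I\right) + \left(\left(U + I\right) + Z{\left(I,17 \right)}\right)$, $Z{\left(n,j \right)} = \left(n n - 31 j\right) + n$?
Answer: $\frac{8256464}{8471397} \approx 0.97463$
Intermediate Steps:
$Z{\left(n,j \right)} = n + n^{2} - 31 j$ ($Z{\left(n,j \right)} = \left(n^{2} - 31 j\right) + n = n + n^{2} - 31 j$)
$P{\left(U,I \right)} = -527 + I^{2} + 2 U + 3 I$ ($P{\left(U,I \right)} = \left(U + I\right) + \left(\left(U + I\right) + \left(I + I^{2} - 527\right)\right) = \left(I + U\right) + \left(\left(I + U\right) + \left(I + I^{2} - 527\right)\right) = \left(I + U\right) + \left(\left(I + U\right) + \left(-527 + I + I^{2}\right)\right) = \left(I + U\right) + \left(-527 + U + I^{2} + 2 I\right) = -527 + I^{2} + 2 U + 3 I$)
$\frac{3941141 + P{\left(2000,2075 \right)}}{4738035 + 3733362} = \frac{3941141 + \left(-527 + 2075^{2} + 2 \cdot 2000 + 3 \cdot 2075\right)}{4738035 + 3733362} = \frac{3941141 + \left(-527 + 4305625 + 4000 + 6225\right)}{8471397} = \left(3941141 + 4315323\right) \frac{1}{8471397} = 8256464 \cdot \frac{1}{8471397} = \frac{8256464}{8471397}$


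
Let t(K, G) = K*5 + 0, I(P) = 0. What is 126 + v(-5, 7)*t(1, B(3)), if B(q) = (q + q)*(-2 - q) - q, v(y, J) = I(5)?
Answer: 126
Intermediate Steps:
v(y, J) = 0
B(q) = -q + 2*q*(-2 - q) (B(q) = (2*q)*(-2 - q) - q = 2*q*(-2 - q) - q = -q + 2*q*(-2 - q))
t(K, G) = 5*K (t(K, G) = 5*K + 0 = 5*K)
126 + v(-5, 7)*t(1, B(3)) = 126 + 0*(5*1) = 126 + 0*5 = 126 + 0 = 126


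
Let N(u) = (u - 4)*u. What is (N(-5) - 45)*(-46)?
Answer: 0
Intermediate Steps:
N(u) = u*(-4 + u) (N(u) = (-4 + u)*u = u*(-4 + u))
(N(-5) - 45)*(-46) = (-5*(-4 - 5) - 45)*(-46) = (-5*(-9) - 45)*(-46) = (45 - 45)*(-46) = 0*(-46) = 0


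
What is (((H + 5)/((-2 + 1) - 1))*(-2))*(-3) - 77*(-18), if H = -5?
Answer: 1386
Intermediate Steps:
(((H + 5)/((-2 + 1) - 1))*(-2))*(-3) - 77*(-18) = (((-5 + 5)/((-2 + 1) - 1))*(-2))*(-3) - 77*(-18) = ((0/(-1 - 1))*(-2))*(-3) + 1386 = ((0/(-2))*(-2))*(-3) + 1386 = ((0*(-½))*(-2))*(-3) + 1386 = (0*(-2))*(-3) + 1386 = 0*(-3) + 1386 = 0 + 1386 = 1386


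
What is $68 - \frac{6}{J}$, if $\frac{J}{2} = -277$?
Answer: $\frac{18839}{277} \approx 68.011$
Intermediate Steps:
$J = -554$ ($J = 2 \left(-277\right) = -554$)
$68 - \frac{6}{J} = 68 - \frac{6}{-554} = 68 - 6 \left(- \frac{1}{554}\right) = 68 - - \frac{3}{277} = 68 + \frac{3}{277} = \frac{18839}{277}$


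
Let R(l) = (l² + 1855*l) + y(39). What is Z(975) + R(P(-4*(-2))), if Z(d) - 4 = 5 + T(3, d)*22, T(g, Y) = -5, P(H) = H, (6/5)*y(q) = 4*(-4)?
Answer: 44369/3 ≈ 14790.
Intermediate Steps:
y(q) = -40/3 (y(q) = 5*(4*(-4))/6 = (⅚)*(-16) = -40/3)
R(l) = -40/3 + l² + 1855*l (R(l) = (l² + 1855*l) - 40/3 = -40/3 + l² + 1855*l)
Z(d) = -101 (Z(d) = 4 + (5 - 5*22) = 4 + (5 - 110) = 4 - 105 = -101)
Z(975) + R(P(-4*(-2))) = -101 + (-40/3 + (-4*(-2))² + 1855*(-4*(-2))) = -101 + (-40/3 + 8² + 1855*8) = -101 + (-40/3 + 64 + 14840) = -101 + 44672/3 = 44369/3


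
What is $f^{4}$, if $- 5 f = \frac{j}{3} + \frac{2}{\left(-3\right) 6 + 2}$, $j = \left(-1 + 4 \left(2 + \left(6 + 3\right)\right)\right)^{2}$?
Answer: $\frac{47836041696259441}{207360000} \approx 2.3069 \cdot 10^{8}$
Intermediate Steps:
$j = 1849$ ($j = \left(-1 + 4 \left(2 + 9\right)\right)^{2} = \left(-1 + 4 \cdot 11\right)^{2} = \left(-1 + 44\right)^{2} = 43^{2} = 1849$)
$f = - \frac{14789}{120}$ ($f = - \frac{\frac{1849}{3} + \frac{2}{\left(-3\right) 6 + 2}}{5} = - \frac{1849 \cdot \frac{1}{3} + \frac{2}{-18 + 2}}{5} = - \frac{\frac{1849}{3} + \frac{2}{-16}}{5} = - \frac{\frac{1849}{3} + 2 \left(- \frac{1}{16}\right)}{5} = - \frac{\frac{1849}{3} - \frac{1}{8}}{5} = \left(- \frac{1}{5}\right) \frac{14789}{24} = - \frac{14789}{120} \approx -123.24$)
$f^{4} = \left(- \frac{14789}{120}\right)^{4} = \frac{47836041696259441}{207360000}$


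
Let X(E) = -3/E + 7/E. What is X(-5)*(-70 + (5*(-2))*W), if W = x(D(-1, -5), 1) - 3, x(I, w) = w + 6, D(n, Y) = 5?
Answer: 88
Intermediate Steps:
x(I, w) = 6 + w
W = 4 (W = (6 + 1) - 3 = 7 - 3 = 4)
X(E) = 4/E
X(-5)*(-70 + (5*(-2))*W) = (4/(-5))*(-70 + (5*(-2))*4) = (4*(-⅕))*(-70 - 10*4) = -4*(-70 - 40)/5 = -⅘*(-110) = 88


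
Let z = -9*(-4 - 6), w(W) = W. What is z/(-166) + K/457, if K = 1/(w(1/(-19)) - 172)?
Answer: -67228562/123996439 ≈ -0.54218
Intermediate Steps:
K = -19/3269 (K = 1/(1/(-19) - 172) = 1/(-1/19 - 172) = 1/(-3269/19) = -19/3269 ≈ -0.0058122)
z = 90 (z = -9*(-10) = 90)
z/(-166) + K/457 = 90/(-166) - 19/3269/457 = 90*(-1/166) - 19/3269*1/457 = -45/83 - 19/1493933 = -67228562/123996439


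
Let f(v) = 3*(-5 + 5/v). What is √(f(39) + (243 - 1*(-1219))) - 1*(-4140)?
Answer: 4140 + 56*√78/13 ≈ 4178.0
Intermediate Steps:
f(v) = -15 + 15/v
√(f(39) + (243 - 1*(-1219))) - 1*(-4140) = √((-15 + 15/39) + (243 - 1*(-1219))) - 1*(-4140) = √((-15 + 15*(1/39)) + (243 + 1219)) + 4140 = √((-15 + 5/13) + 1462) + 4140 = √(-190/13 + 1462) + 4140 = √(18816/13) + 4140 = 56*√78/13 + 4140 = 4140 + 56*√78/13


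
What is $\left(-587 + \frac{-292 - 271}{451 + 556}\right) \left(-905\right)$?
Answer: $\frac{535463160}{1007} \approx 5.3174 \cdot 10^{5}$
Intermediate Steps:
$\left(-587 + \frac{-292 - 271}{451 + 556}\right) \left(-905\right) = \left(-587 - \frac{563}{1007}\right) \left(-905\right) = \left(- \frac{591672}{1007}\right) \left(-905\right) = \frac{535463160}{1007}$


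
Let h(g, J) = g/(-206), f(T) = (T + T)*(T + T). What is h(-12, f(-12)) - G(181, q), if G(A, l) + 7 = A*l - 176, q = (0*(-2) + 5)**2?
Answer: -447220/103 ≈ -4341.9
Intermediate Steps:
f(T) = 4*T**2 (f(T) = (2*T)*(2*T) = 4*T**2)
h(g, J) = -g/206 (h(g, J) = g*(-1/206) = -g/206)
q = 25 (q = (0 + 5)**2 = 5**2 = 25)
G(A, l) = -183 + A*l (G(A, l) = -7 + (A*l - 176) = -7 + (-176 + A*l) = -183 + A*l)
h(-12, f(-12)) - G(181, q) = -1/206*(-12) - (-183 + 181*25) = 6/103 - (-183 + 4525) = 6/103 - 1*4342 = 6/103 - 4342 = -447220/103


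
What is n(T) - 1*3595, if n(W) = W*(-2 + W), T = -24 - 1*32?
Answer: -347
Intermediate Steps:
T = -56 (T = -24 - 32 = -56)
n(T) - 1*3595 = -56*(-2 - 56) - 1*3595 = -56*(-58) - 3595 = 3248 - 3595 = -347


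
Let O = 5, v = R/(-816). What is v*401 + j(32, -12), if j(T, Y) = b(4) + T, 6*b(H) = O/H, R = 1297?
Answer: -164605/272 ≈ -605.17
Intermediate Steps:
v = -1297/816 (v = 1297/(-816) = 1297*(-1/816) = -1297/816 ≈ -1.5895)
b(H) = 5/(6*H) (b(H) = (5/H)/6 = 5/(6*H))
j(T, Y) = 5/24 + T (j(T, Y) = (5/6)/4 + T = (5/6)*(1/4) + T = 5/24 + T)
v*401 + j(32, -12) = -1297/816*401 + (5/24 + 32) = -520097/816 + 773/24 = -164605/272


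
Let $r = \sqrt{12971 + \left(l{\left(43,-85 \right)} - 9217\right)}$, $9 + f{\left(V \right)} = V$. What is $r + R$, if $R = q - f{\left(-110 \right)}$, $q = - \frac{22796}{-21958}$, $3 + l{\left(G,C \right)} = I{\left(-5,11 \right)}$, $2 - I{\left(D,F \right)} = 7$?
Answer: $\frac{1317899}{10979} + \sqrt{3746} \approx 181.24$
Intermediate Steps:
$I{\left(D,F \right)} = -5$ ($I{\left(D,F \right)} = 2 - 7 = -5$)
$l{\left(G,C \right)} = -8$ ($l{\left(G,C \right)} = -3 - 5 = -8$)
$f{\left(V \right)} = -9 + V$
$q = \frac{11398}{10979}$ ($q = \left(-22796\right) \left(- \frac{1}{21958}\right) = \frac{11398}{10979} \approx 1.0382$)
$r = \sqrt{3746}$ ($r = \sqrt{12971 - 9225} = \sqrt{3746} \approx 61.205$)
$R = \frac{1317899}{10979}$ ($R = \frac{11398}{10979} - \left(-9 - 110\right) = \frac{11398}{10979} - -119 = \frac{11398}{10979} + 119 = \frac{1317899}{10979} \approx 120.04$)
$r + R = \sqrt{3746} + \frac{1317899}{10979} = \frac{1317899}{10979} + \sqrt{3746}$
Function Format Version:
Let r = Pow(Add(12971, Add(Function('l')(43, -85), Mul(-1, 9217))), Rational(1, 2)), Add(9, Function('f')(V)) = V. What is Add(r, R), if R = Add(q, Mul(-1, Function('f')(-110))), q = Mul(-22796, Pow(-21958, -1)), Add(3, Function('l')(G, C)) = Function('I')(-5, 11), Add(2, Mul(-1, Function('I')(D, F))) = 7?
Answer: Add(Rational(1317899, 10979), Pow(3746, Rational(1, 2))) ≈ 181.24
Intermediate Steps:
Function('I')(D, F) = -5 (Function('I')(D, F) = Add(2, Mul(-1, 7)) = Add(2, -7) = -5)
Function('l')(G, C) = -8 (Function('l')(G, C) = Add(-3, -5) = -8)
Function('f')(V) = Add(-9, V)
q = Rational(11398, 10979) (q = Mul(-22796, Rational(-1, 21958)) = Rational(11398, 10979) ≈ 1.0382)
r = Pow(3746, Rational(1, 2)) (r = Pow(Add(12971, Add(-8, Mul(-1, 9217))), Rational(1, 2)) = Pow(Add(12971, Add(-8, -9217)), Rational(1, 2)) = Pow(Add(12971, -9225), Rational(1, 2)) = Pow(3746, Rational(1, 2)) ≈ 61.205)
R = Rational(1317899, 10979) (R = Add(Rational(11398, 10979), Mul(-1, Add(-9, -110))) = Add(Rational(11398, 10979), Mul(-1, -119)) = Add(Rational(11398, 10979), 119) = Rational(1317899, 10979) ≈ 120.04)
Add(r, R) = Add(Pow(3746, Rational(1, 2)), Rational(1317899, 10979)) = Add(Rational(1317899, 10979), Pow(3746, Rational(1, 2)))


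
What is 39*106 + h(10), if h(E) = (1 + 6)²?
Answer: 4183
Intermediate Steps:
h(E) = 49 (h(E) = 7² = 49)
39*106 + h(10) = 39*106 + 49 = 4134 + 49 = 4183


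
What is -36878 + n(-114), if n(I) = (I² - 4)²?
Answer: 168755186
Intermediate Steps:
n(I) = (-4 + I²)²
-36878 + n(-114) = -36878 + (-4 + (-114)²)² = -36878 + (-4 + 12996)² = -36878 + 12992² = -36878 + 168792064 = 168755186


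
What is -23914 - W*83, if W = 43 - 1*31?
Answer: -24910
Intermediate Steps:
W = 12 (W = 43 - 31 = 12)
-23914 - W*83 = -23914 - 12*83 = -23914 - 1*996 = -23914 - 996 = -24910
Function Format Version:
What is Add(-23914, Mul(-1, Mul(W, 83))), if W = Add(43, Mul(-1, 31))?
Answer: -24910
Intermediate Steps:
W = 12 (W = Add(43, -31) = 12)
Add(-23914, Mul(-1, Mul(W, 83))) = Add(-23914, Mul(-1, Mul(12, 83))) = Add(-23914, Mul(-1, 996)) = Add(-23914, -996) = -24910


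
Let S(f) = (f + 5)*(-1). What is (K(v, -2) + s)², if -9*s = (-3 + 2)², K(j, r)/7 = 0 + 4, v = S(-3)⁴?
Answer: 63001/81 ≈ 777.79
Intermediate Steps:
S(f) = -5 - f (S(f) = (5 + f)*(-1) = -5 - f)
v = 16 (v = (-5 - 1*(-3))⁴ = (-5 + 3)⁴ = (-2)⁴ = 16)
K(j, r) = 28 (K(j, r) = 7*(0 + 4) = 7*4 = 28)
s = -⅑ (s = -(-3 + 2)²/9 = -⅑*(-1)² = -⅑*1 = -⅑ ≈ -0.11111)
(K(v, -2) + s)² = (28 - ⅑)² = (251/9)² = 63001/81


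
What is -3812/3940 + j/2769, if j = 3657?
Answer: 321096/909155 ≈ 0.35318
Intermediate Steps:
-3812/3940 + j/2769 = -3812/3940 + 3657/2769 = -3812*1/3940 + 3657*(1/2769) = -953/985 + 1219/923 = 321096/909155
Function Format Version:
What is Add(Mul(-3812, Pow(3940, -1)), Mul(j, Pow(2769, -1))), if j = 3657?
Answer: Rational(321096, 909155) ≈ 0.35318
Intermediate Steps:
Add(Mul(-3812, Pow(3940, -1)), Mul(j, Pow(2769, -1))) = Add(Mul(-3812, Pow(3940, -1)), Mul(3657, Pow(2769, -1))) = Add(Mul(-3812, Rational(1, 3940)), Mul(3657, Rational(1, 2769))) = Add(Rational(-953, 985), Rational(1219, 923)) = Rational(321096, 909155)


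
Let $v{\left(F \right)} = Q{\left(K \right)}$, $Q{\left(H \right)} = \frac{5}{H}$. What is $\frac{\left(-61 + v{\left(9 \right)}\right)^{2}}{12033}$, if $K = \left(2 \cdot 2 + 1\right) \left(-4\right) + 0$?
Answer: $\frac{8575}{27504} \approx 0.31177$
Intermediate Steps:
$K = -20$ ($K = \left(4 + 1\right) \left(-4\right) + 0 = 5 \left(-4\right) + 0 = -20 + 0 = -20$)
$v{\left(F \right)} = - \frac{1}{4}$ ($v{\left(F \right)} = \frac{5}{-20} = 5 \left(- \frac{1}{20}\right) = - \frac{1}{4}$)
$\frac{\left(-61 + v{\left(9 \right)}\right)^{2}}{12033} = \frac{\left(-61 - \frac{1}{4}\right)^{2}}{12033} = \left(- \frac{245}{4}\right)^{2} \cdot \frac{1}{12033} = \frac{60025}{16} \cdot \frac{1}{12033} = \frac{8575}{27504}$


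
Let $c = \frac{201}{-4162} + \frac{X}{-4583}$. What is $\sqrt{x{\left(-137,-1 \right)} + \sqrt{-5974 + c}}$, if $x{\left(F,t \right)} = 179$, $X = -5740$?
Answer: $\frac{\sqrt{65126373747037964 + 19074446 i \sqrt{2173109129325499322}}}{19074446} \approx 13.674 + 2.8259 i$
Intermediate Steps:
$c = \frac{22968697}{19074446}$ ($c = \frac{201}{-4162} - \frac{5740}{-4583} = 201 \left(- \frac{1}{4162}\right) - - \frac{5740}{4583} = - \frac{201}{4162} + \frac{5740}{4583} = \frac{22968697}{19074446} \approx 1.2042$)
$\sqrt{x{\left(-137,-1 \right)} + \sqrt{-5974 + c}} = \sqrt{179 + \sqrt{-5974 + \frac{22968697}{19074446}}} = \sqrt{179 + \sqrt{- \frac{113927771707}{19074446}}} = \sqrt{179 + \frac{i \sqrt{2173109129325499322}}{19074446}}$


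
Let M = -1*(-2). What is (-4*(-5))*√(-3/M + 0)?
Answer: 10*I*√6 ≈ 24.495*I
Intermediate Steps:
M = 2
(-4*(-5))*√(-3/M + 0) = (-4*(-5))*√(-3/2 + 0) = 20*√(-3*½ + 0) = 20*√(-3/2 + 0) = 20*√(-3/2) = 20*(I*√6/2) = 10*I*√6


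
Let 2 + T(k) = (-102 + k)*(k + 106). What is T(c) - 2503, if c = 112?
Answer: -325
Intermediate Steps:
T(k) = -2 + (-102 + k)*(106 + k) (T(k) = -2 + (-102 + k)*(k + 106) = -2 + (-102 + k)*(106 + k))
T(c) - 2503 = (-10814 + 112**2 + 4*112) - 2503 = (-10814 + 12544 + 448) - 2503 = 2178 - 2503 = -325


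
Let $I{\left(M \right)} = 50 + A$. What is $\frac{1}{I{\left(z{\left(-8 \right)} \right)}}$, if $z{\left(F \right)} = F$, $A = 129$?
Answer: $\frac{1}{179} \approx 0.0055866$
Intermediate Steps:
$I{\left(M \right)} = 179$ ($I{\left(M \right)} = 50 + 129 = 179$)
$\frac{1}{I{\left(z{\left(-8 \right)} \right)}} = \frac{1}{179}$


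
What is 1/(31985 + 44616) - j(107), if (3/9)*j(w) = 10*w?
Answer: -245889209/76601 ≈ -3210.0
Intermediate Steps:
j(w) = 30*w (j(w) = 3*(10*w) = 30*w)
1/(31985 + 44616) - j(107) = 1/(31985 + 44616) - 30*107 = 1/76601 - 1*3210 = 1/76601 - 3210 = -245889209/76601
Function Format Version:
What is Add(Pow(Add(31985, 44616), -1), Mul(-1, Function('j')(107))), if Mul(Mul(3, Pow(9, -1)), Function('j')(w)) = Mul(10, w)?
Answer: Rational(-245889209, 76601) ≈ -3210.0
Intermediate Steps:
Function('j')(w) = Mul(30, w) (Function('j')(w) = Mul(3, Mul(10, w)) = Mul(30, w))
Add(Pow(Add(31985, 44616), -1), Mul(-1, Function('j')(107))) = Add(Pow(Add(31985, 44616), -1), Mul(-1, Mul(30, 107))) = Add(Pow(76601, -1), Mul(-1, 3210)) = Add(Rational(1, 76601), -3210) = Rational(-245889209, 76601)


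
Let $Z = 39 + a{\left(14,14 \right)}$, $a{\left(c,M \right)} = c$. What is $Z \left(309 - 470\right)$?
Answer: $-8533$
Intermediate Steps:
$Z = 53$ ($Z = 39 + 14 = 53$)
$Z \left(309 - 470\right) = 53 \left(309 - 470\right) = 53 \left(-161\right) = -8533$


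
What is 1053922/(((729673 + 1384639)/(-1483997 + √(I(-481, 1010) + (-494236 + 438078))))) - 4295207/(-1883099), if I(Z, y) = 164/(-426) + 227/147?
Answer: -1472594964831228291/1990729406444 + 526961*I*√13871245079/525406532 ≈ -7.3973e+5 + 118.12*I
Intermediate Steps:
I(Z, y) = 4033/3479 (I(Z, y) = 164*(-1/426) + 227*(1/147) = -82/213 + 227/147 = 4033/3479)
1053922/(((729673 + 1384639)/(-1483997 + √(I(-481, 1010) + (-494236 + 438078))))) - 4295207/(-1883099) = 1053922/(((729673 + 1384639)/(-1483997 + √(4033/3479 + (-494236 + 438078))))) - 4295207/(-1883099) = 1053922/((2114312/(-1483997 + √(4033/3479 - 56158)))) - 4295207*(-1/1883099) = 1053922/((2114312/(-1483997 + √(-195369649/3479)))) + 4295207/1883099 = 1053922/((2114312/(-1483997 + I*√13871245079/497))) + 4295207/1883099 = 1053922*(-1483997/2114312 + I*√13871245079/1050813064) + 4295207/1883099 = (-782008543117/1057156 + 526961*I*√13871245079/525406532) + 4295207/1883099 = -1472594964831228291/1990729406444 + 526961*I*√13871245079/525406532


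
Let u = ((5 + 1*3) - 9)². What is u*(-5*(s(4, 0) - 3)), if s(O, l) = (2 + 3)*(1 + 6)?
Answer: -160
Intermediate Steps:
s(O, l) = 35 (s(O, l) = 5*7 = 35)
u = 1 (u = ((5 + 3) - 9)² = (8 - 9)² = (-1)² = 1)
u*(-5*(s(4, 0) - 3)) = 1*(-5*(35 - 3)) = 1*(-5*32) = 1*(-160) = -160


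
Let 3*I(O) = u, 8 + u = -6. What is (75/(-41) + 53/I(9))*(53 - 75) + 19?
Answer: 88712/287 ≈ 309.10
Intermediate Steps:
u = -14 (u = -8 - 6 = -14)
I(O) = -14/3 (I(O) = (1/3)*(-14) = -14/3)
(75/(-41) + 53/I(9))*(53 - 75) + 19 = (75/(-41) + 53/(-14/3))*(53 - 75) + 19 = (75*(-1/41) + 53*(-3/14))*(-22) + 19 = (-75/41 - 159/14)*(-22) + 19 = -7569/574*(-22) + 19 = 83259/287 + 19 = 88712/287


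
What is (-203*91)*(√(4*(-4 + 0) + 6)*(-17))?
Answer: 314041*I*√10 ≈ 9.9309e+5*I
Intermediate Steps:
(-203*91)*(√(4*(-4 + 0) + 6)*(-17)) = -18473*√(4*(-4) + 6)*(-17) = -18473*√(-16 + 6)*(-17) = -18473*√(-10)*(-17) = -18473*I*√10*(-17) = -(-314041)*I*√10 = 314041*I*√10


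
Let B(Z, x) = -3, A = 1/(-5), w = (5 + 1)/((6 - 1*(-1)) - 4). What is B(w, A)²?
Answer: 9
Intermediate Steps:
w = 2 (w = 6/((6 + 1) - 4) = 6/(7 - 4) = 6/3 = 6*(⅓) = 2)
A = -⅕ ≈ -0.20000
B(w, A)² = (-3)² = 9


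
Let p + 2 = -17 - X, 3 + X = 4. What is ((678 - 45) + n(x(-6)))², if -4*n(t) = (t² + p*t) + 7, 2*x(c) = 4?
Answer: 6558721/16 ≈ 4.0992e+5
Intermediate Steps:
X = 1 (X = -3 + 4 = 1)
x(c) = 2 (x(c) = (½)*4 = 2)
p = -20 (p = -2 + (-17 - 1*1) = -2 + (-17 - 1) = -2 - 18 = -20)
n(t) = -7/4 + 5*t - t²/4 (n(t) = -((t² - 20*t) + 7)/4 = -(7 + t² - 20*t)/4 = -7/4 + 5*t - t²/4)
((678 - 45) + n(x(-6)))² = ((678 - 45) + (-7/4 + 5*2 - ¼*2²))² = (633 + (-7/4 + 10 - ¼*4))² = (633 + (-7/4 + 10 - 1))² = (633 + 29/4)² = (2561/4)² = 6558721/16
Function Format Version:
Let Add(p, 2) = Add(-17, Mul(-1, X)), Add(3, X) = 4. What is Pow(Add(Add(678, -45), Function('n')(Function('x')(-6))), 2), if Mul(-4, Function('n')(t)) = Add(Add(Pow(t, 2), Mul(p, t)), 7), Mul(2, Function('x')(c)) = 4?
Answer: Rational(6558721, 16) ≈ 4.0992e+5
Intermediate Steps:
X = 1 (X = Add(-3, 4) = 1)
Function('x')(c) = 2 (Function('x')(c) = Mul(Rational(1, 2), 4) = 2)
p = -20 (p = Add(-2, Add(-17, Mul(-1, 1))) = Add(-2, Add(-17, -1)) = Add(-2, -18) = -20)
Function('n')(t) = Add(Rational(-7, 4), Mul(5, t), Mul(Rational(-1, 4), Pow(t, 2))) (Function('n')(t) = Mul(Rational(-1, 4), Add(Add(Pow(t, 2), Mul(-20, t)), 7)) = Mul(Rational(-1, 4), Add(7, Pow(t, 2), Mul(-20, t))) = Add(Rational(-7, 4), Mul(5, t), Mul(Rational(-1, 4), Pow(t, 2))))
Pow(Add(Add(678, -45), Function('n')(Function('x')(-6))), 2) = Pow(Add(Add(678, -45), Add(Rational(-7, 4), Mul(5, 2), Mul(Rational(-1, 4), Pow(2, 2)))), 2) = Pow(Add(633, Add(Rational(-7, 4), 10, Mul(Rational(-1, 4), 4))), 2) = Pow(Add(633, Add(Rational(-7, 4), 10, -1)), 2) = Pow(Add(633, Rational(29, 4)), 2) = Pow(Rational(2561, 4), 2) = Rational(6558721, 16)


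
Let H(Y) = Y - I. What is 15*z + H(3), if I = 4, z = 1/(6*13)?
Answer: -21/26 ≈ -0.80769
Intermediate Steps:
z = 1/78 ≈ 0.012821
H(Y) = -4 + Y (H(Y) = Y - 1*4 = Y - 4 = -4 + Y)
15*z + H(3) = 15*(1/78) + (-4 + 3) = 5/26 - 1 = -21/26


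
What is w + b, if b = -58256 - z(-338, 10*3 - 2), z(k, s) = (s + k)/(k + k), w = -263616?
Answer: -108792891/338 ≈ -3.2187e+5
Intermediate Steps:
z(k, s) = (k + s)/(2*k) (z(k, s) = (k + s)/((2*k)) = (k + s)*(1/(2*k)) = (k + s)/(2*k))
b = -19690683/338 (b = -58256 - (-338 + (10*3 - 2))/(2*(-338)) = -58256 - (-1)*(-338 + (30 - 2))/(2*338) = -58256 - (-1)*(-338 + 28)/(2*338) = -58256 - (-1)*(-310)/(2*338) = -58256 - 1*155/338 = -58256 - 155/338 = -19690683/338 ≈ -58256.)
w + b = -263616 - 19690683/338 = -108792891/338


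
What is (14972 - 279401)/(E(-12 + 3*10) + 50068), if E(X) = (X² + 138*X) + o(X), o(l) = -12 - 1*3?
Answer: -264429/52861 ≈ -5.0023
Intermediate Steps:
o(l) = -15 (o(l) = -12 - 3 = -15)
E(X) = -15 + X² + 138*X (E(X) = (X² + 138*X) - 15 = -15 + X² + 138*X)
(14972 - 279401)/(E(-12 + 3*10) + 50068) = (14972 - 279401)/((-15 + (-12 + 3*10)² + 138*(-12 + 3*10)) + 50068) = -264429/((-15 + (-12 + 30)² + 138*(-12 + 30)) + 50068) = -264429/((-15 + 18² + 138*18) + 50068) = -264429/((-15 + 324 + 2484) + 50068) = -264429/(2793 + 50068) = -264429/52861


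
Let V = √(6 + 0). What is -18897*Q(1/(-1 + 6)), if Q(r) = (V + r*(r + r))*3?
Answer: -113382/25 - 56691*√6 ≈ -1.4340e+5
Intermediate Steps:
V = √6 ≈ 2.4495
Q(r) = 3*√6 + 6*r² (Q(r) = (√6 + r*(r + r))*3 = (√6 + r*(2*r))*3 = (√6 + 2*r²)*3 = 3*√6 + 6*r²)
-18897*Q(1/(-1 + 6)) = -18897*(3*√6 + 6*(1/(-1 + 6))²) = -18897*(3*√6 + 6*(1/5)²) = -18897*(3*√6 + 6*(⅕)²) = -18897*(3*√6 + 6*(1/25)) = -18897*(3*√6 + 6/25) = -18897*(6/25 + 3*√6) = -113382/25 - 56691*√6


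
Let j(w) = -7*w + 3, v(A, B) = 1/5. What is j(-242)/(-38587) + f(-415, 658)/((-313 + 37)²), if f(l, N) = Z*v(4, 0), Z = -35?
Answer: -129540781/2939403312 ≈ -0.044070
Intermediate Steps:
v(A, B) = ⅕
f(l, N) = -7 (f(l, N) = -35*⅕ = -7)
j(w) = 3 - 7*w
j(-242)/(-38587) + f(-415, 658)/((-313 + 37)²) = (3 - 7*(-242))/(-38587) - 7/(-313 + 37)² = (3 + 1694)*(-1/38587) - 7/((-276)²) = 1697*(-1/38587) - 7/76176 = -1697/38587 - 7*1/76176 = -1697/38587 - 7/76176 = -129540781/2939403312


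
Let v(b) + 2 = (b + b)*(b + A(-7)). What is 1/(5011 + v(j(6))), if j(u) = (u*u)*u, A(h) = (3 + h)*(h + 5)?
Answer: 1/101777 ≈ 9.8254e-6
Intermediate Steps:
A(h) = (3 + h)*(5 + h)
j(u) = u³ (j(u) = u²*u = u³)
v(b) = -2 + 2*b*(8 + b) (v(b) = -2 + (b + b)*(b + (15 + (-7)² + 8*(-7))) = -2 + (2*b)*(b + (15 + 49 - 56)) = -2 + (2*b)*(b + 8) = -2 + (2*b)*(8 + b) = -2 + 2*b*(8 + b))
1/(5011 + v(j(6))) = 1/(5011 + (-2 + 2*(6³)² + 16*6³)) = 1/(5011 + (-2 + 2*216² + 16*216)) = 1/(5011 + (-2 + 2*46656 + 3456)) = 1/(5011 + (-2 + 93312 + 3456)) = 1/(5011 + 96766) = 1/101777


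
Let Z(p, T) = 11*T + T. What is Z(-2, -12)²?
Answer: 20736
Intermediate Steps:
Z(p, T) = 12*T
Z(-2, -12)² = (12*(-12))² = (-144)² = 20736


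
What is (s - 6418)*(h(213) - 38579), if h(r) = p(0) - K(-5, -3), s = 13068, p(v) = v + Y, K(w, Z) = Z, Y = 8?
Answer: -256477200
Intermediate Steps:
p(v) = 8 + v (p(v) = v + 8 = 8 + v)
h(r) = 11 (h(r) = (8 + 0) - 1*(-3) = 8 + 3 = 11)
(s - 6418)*(h(213) - 38579) = (13068 - 6418)*(11 - 38579) = 6650*(-38568) = -256477200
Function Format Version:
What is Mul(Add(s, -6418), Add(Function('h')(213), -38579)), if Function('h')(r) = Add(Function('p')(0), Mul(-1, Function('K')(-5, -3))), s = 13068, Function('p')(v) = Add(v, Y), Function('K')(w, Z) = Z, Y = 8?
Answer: -256477200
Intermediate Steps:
Function('p')(v) = Add(8, v) (Function('p')(v) = Add(v, 8) = Add(8, v))
Function('h')(r) = 11 (Function('h')(r) = Add(Add(8, 0), Mul(-1, -3)) = Add(8, 3) = 11)
Mul(Add(s, -6418), Add(Function('h')(213), -38579)) = Mul(Add(13068, -6418), Add(11, -38579)) = Mul(6650, -38568) = -256477200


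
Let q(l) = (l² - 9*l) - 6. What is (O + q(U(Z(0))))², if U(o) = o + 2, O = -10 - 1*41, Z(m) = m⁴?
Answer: 5041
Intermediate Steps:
O = -51 (O = -10 - 41 = -51)
U(o) = 2 + o
q(l) = -6 + l² - 9*l
(O + q(U(Z(0))))² = (-51 + (-6 + (2 + 0⁴)² - 9*(2 + 0⁴)))² = (-51 + (-6 + (2 + 0)² - 9*(2 + 0)))² = (-51 + (-6 + 2² - 9*2))² = (-51 + (-6 + 4 - 18))² = (-51 - 20)² = (-71)² = 5041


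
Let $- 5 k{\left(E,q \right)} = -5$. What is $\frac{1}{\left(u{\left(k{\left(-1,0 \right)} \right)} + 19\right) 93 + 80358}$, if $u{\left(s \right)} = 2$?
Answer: $\frac{1}{82311} \approx 1.2149 \cdot 10^{-5}$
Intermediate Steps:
$k{\left(E,q \right)} = 1$ ($k{\left(E,q \right)} = \left(- \frac{1}{5}\right) \left(-5\right) = 1$)
$\frac{1}{\left(u{\left(k{\left(-1,0 \right)} \right)} + 19\right) 93 + 80358} = \frac{1}{\left(2 + 19\right) 93 + 80358} = \frac{1}{21 \cdot 93 + 80358} = \frac{1}{1953 + 80358} = \frac{1}{82311}$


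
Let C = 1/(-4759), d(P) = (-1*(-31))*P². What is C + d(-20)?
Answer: 59011599/4759 ≈ 12400.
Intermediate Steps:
d(P) = 31*P²
C = -1/4759 ≈ -0.00021013
C + d(-20) = -1/4759 + 31*(-20)² = -1/4759 + 31*400 = -1/4759 + 12400 = 59011599/4759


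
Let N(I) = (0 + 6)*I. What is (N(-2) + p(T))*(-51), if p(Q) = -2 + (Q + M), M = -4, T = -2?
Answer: 1020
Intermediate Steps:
N(I) = 6*I
p(Q) = -6 + Q (p(Q) = -2 + (Q - 4) = -2 + (-4 + Q) = -6 + Q)
(N(-2) + p(T))*(-51) = (6*(-2) + (-6 - 2))*(-51) = (-12 - 8)*(-51) = -20*(-51) = 1020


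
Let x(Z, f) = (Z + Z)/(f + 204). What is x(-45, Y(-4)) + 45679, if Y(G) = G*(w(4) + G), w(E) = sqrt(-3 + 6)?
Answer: 276081401/6044 - 45*sqrt(3)/6044 ≈ 45679.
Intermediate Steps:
w(E) = sqrt(3)
Y(G) = G*(G + sqrt(3)) (Y(G) = G*(sqrt(3) + G) = G*(G + sqrt(3)))
x(Z, f) = 2*Z/(204 + f) (x(Z, f) = (2*Z)/(204 + f) = 2*Z/(204 + f))
x(-45, Y(-4)) + 45679 = 2*(-45)/(204 - 4*(-4 + sqrt(3))) + 45679 = 2*(-45)/(204 + (16 - 4*sqrt(3))) + 45679 = 2*(-45)/(220 - 4*sqrt(3)) + 45679 = -90/(220 - 4*sqrt(3)) + 45679 = 45679 - 90/(220 - 4*sqrt(3))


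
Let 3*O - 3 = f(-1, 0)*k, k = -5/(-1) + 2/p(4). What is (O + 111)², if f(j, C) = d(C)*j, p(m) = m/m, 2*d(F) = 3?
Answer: 47089/4 ≈ 11772.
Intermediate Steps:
d(F) = 3/2 (d(F) = (½)*3 = 3/2)
p(m) = 1
f(j, C) = 3*j/2
k = 7 (k = -5/(-1) + 2/1 = -5*(-1) + 2*1 = 5 + 2 = 7)
O = -5/2 (O = 1 + (((3/2)*(-1))*7)/3 = 1 + (-3/2*7)/3 = 1 + (⅓)*(-21/2) = 1 - 7/2 = -5/2 ≈ -2.5000)
(O + 111)² = (-5/2 + 111)² = (217/2)² = 47089/4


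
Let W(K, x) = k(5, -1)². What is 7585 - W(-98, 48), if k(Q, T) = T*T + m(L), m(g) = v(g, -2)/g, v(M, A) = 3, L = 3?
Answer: 7581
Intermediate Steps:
m(g) = 3/g
k(Q, T) = 1 + T² (k(Q, T) = T*T + 3/3 = T² + 3*(⅓) = T² + 1 = 1 + T²)
W(K, x) = 4 (W(K, x) = (1 + (-1)²)² = (1 + 1)² = 2² = 4)
7585 - W(-98, 48) = 7585 - 1*4 = 7585 - 4 = 7581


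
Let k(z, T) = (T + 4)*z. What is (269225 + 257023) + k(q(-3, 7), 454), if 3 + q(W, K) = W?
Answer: 523500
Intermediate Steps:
q(W, K) = -3 + W
k(z, T) = z*(4 + T) (k(z, T) = (4 + T)*z = z*(4 + T))
(269225 + 257023) + k(q(-3, 7), 454) = (269225 + 257023) + (-3 - 3)*(4 + 454) = 526248 - 6*458 = 526248 - 2748 = 523500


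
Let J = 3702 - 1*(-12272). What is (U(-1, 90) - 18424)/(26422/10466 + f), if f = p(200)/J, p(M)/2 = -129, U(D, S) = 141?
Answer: -764155737793/104841200 ≈ -7288.7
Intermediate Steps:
p(M) = -258 (p(M) = 2*(-129) = -258)
J = 15974 (J = 3702 + 12272 = 15974)
f = -129/7987 (f = -258/15974 = -258*1/15974 = -129/7987 ≈ -0.016151)
(U(-1, 90) - 18424)/(26422/10466 + f) = (141 - 18424)/(26422/10466 - 129/7987) = -18283/(26422*(1/10466) - 129/7987) = -18283/(13211/5233 - 129/7987) = -18283/104841200/41795971 = -18283*41795971/104841200 = -764155737793/104841200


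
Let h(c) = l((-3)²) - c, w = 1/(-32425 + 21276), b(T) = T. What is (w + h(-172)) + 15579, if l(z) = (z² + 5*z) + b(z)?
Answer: 177113013/11149 ≈ 15886.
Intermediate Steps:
l(z) = z² + 6*z (l(z) = (z² + 5*z) + z = z² + 6*z)
w = -1/11149 (w = 1/(-11149) = -1/11149 ≈ -8.9694e-5)
h(c) = 135 - c (h(c) = (-3)²*(6 + (-3)²) - c = 9*(6 + 9) - c = 9*15 - c = 135 - c)
(w + h(-172)) + 15579 = (-1/11149 + (135 - 1*(-172))) + 15579 = (-1/11149 + (135 + 172)) + 15579 = (-1/11149 + 307) + 15579 = 3422742/11149 + 15579 = 177113013/11149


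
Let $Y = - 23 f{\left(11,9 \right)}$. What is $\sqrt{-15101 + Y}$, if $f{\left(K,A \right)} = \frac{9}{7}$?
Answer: $\frac{i \sqrt{741398}}{7} \approx 123.01 i$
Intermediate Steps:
$f{\left(K,A \right)} = \frac{9}{7}$ ($f{\left(K,A \right)} = 9 \cdot \frac{1}{7} = \frac{9}{7}$)
$Y = - \frac{207}{7}$ ($Y = \left(-23\right) \frac{9}{7} = - \frac{207}{7} \approx -29.571$)
$\sqrt{-15101 + Y} = \sqrt{-15101 - \frac{207}{7}} = \sqrt{- \frac{105914}{7}} = \frac{i \sqrt{741398}}{7}$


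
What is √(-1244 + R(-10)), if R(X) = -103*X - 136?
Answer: 5*I*√14 ≈ 18.708*I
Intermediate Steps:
R(X) = -136 - 103*X
√(-1244 + R(-10)) = √(-1244 + (-136 - 103*(-10))) = √(-1244 + (-136 + 1030)) = √(-1244 + 894) = √(-350) = 5*I*√14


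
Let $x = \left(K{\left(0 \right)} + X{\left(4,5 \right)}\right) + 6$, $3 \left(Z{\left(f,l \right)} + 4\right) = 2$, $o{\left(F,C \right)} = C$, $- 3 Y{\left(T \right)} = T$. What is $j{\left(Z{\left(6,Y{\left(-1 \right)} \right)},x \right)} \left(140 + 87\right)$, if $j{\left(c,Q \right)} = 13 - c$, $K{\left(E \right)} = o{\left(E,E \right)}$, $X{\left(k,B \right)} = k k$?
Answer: $\frac{11123}{3} \approx 3707.7$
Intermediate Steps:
$Y{\left(T \right)} = - \frac{T}{3}$
$Z{\left(f,l \right)} = - \frac{10}{3}$ ($Z{\left(f,l \right)} = -4 + \frac{1}{3} \cdot 2 = -4 + \frac{2}{3} = - \frac{10}{3}$)
$X{\left(k,B \right)} = k^{2}$
$K{\left(E \right)} = E$
$x = 22$ ($x = \left(0 + 4^{2}\right) + 6 = \left(0 + 16\right) + 6 = 16 + 6 = 22$)
$j{\left(Z{\left(6,Y{\left(-1 \right)} \right)},x \right)} \left(140 + 87\right) = \left(13 - - \frac{10}{3}\right) \left(140 + 87\right) = \left(13 + \frac{10}{3}\right) 227 = \frac{49}{3} \cdot 227 = \frac{11123}{3}$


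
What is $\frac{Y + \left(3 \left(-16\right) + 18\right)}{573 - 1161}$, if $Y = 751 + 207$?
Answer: $- \frac{232}{147} \approx -1.5782$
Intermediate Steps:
$Y = 958$
$\frac{Y + \left(3 \left(-16\right) + 18\right)}{573 - 1161} = \frac{958 + \left(3 \left(-16\right) + 18\right)}{573 - 1161} = \frac{958 + \left(-48 + 18\right)}{-588} = - \frac{958 - 30}{588} = \left(- \frac{1}{588}\right) 928 = - \frac{232}{147}$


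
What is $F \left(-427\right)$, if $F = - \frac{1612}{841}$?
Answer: $\frac{688324}{841} \approx 818.46$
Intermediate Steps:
$F = - \frac{1612}{841}$ ($F = \left(-1612\right) \frac{1}{841} = - \frac{1612}{841} \approx -1.9168$)
$F \left(-427\right) = \left(- \frac{1612}{841}\right) \left(-427\right) = \frac{688324}{841}$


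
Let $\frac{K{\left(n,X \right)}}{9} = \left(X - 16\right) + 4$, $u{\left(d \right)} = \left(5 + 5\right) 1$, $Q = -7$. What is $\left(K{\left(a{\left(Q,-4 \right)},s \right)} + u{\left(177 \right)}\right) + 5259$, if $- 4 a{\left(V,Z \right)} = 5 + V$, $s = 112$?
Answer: $6169$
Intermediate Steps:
$a{\left(V,Z \right)} = - \frac{5}{4} - \frac{V}{4}$ ($a{\left(V,Z \right)} = - \frac{5 + V}{4} = - \frac{5}{4} - \frac{V}{4}$)
$u{\left(d \right)} = 10$ ($u{\left(d \right)} = 10 \cdot 1 = 10$)
$K{\left(n,X \right)} = -108 + 9 X$ ($K{\left(n,X \right)} = 9 \left(\left(X - 16\right) + 4\right) = 9 \left(\left(-16 + X\right) + 4\right) = 9 \left(-12 + X\right) = -108 + 9 X$)
$\left(K{\left(a{\left(Q,-4 \right)},s \right)} + u{\left(177 \right)}\right) + 5259 = \left(\left(-108 + 9 \cdot 112\right) + 10\right) + 5259 = \left(\left(-108 + 1008\right) + 10\right) + 5259 = \left(900 + 10\right) + 5259 = 910 + 5259 = 6169$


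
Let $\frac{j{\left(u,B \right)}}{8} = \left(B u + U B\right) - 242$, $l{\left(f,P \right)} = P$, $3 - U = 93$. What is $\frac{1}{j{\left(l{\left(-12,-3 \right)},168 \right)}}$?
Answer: $- \frac{1}{126928} \approx -7.8785 \cdot 10^{-6}$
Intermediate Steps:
$U = -90$ ($U = 3 - 93 = -90$)
$j{\left(u,B \right)} = -1936 - 720 B + 8 B u$ ($j{\left(u,B \right)} = 8 \left(\left(B u - 90 B\right) - 242\right) = 8 \left(\left(- 90 B + B u\right) - 242\right) = 8 \left(-242 - 90 B + B u\right) = -1936 - 720 B + 8 B u$)
$\frac{1}{j{\left(l{\left(-12,-3 \right)},168 \right)}} = \frac{1}{-1936 - 120960 + 8 \cdot 168 \left(-3\right)} = \frac{1}{-1936 - 120960 - 4032} = \frac{1}{-126928} = - \frac{1}{126928}$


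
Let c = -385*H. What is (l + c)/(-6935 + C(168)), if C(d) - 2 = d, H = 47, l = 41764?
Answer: -23669/6765 ≈ -3.4987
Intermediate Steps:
C(d) = 2 + d
c = -18095 (c = -385*47 = -18095)
(l + c)/(-6935 + C(168)) = (41764 - 18095)/(-6935 + (2 + 168)) = 23669/(-6935 + 170) = 23669/(-6765) = 23669*(-1/6765) = -23669/6765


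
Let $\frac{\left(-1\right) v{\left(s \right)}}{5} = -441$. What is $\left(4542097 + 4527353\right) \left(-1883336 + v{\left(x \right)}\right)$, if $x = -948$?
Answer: $-17060823547950$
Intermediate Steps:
$v{\left(s \right)} = 2205$ ($v{\left(s \right)} = \left(-5\right) \left(-441\right) = 2205$)
$\left(4542097 + 4527353\right) \left(-1883336 + v{\left(x \right)}\right) = \left(4542097 + 4527353\right) \left(-1883336 + 2205\right) = 9069450 \left(-1881131\right) = -17060823547950$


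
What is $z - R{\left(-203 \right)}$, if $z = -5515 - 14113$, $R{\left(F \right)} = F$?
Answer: $-19425$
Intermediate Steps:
$z = -19628$ ($z = -5515 - 14113 = -19628$)
$z - R{\left(-203 \right)} = -19628 - -203 = -19628 + 203 = -19425$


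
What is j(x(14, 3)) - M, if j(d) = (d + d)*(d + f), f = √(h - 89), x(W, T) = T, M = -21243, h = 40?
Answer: 21261 + 42*I ≈ 21261.0 + 42.0*I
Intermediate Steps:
f = 7*I (f = √(40 - 89) = √(-49) = 7*I ≈ 7.0*I)
j(d) = 2*d*(d + 7*I) (j(d) = (d + d)*(d + 7*I) = (2*d)*(d + 7*I) = 2*d*(d + 7*I))
j(x(14, 3)) - M = 2*3*(3 + 7*I) - 1*(-21243) = (18 + 42*I) + 21243 = 21261 + 42*I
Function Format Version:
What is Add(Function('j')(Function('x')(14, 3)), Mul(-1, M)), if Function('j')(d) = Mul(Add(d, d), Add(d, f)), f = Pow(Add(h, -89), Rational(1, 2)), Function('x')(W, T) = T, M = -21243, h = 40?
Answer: Add(21261, Mul(42, I)) ≈ Add(21261., Mul(42.000, I))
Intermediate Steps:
f = Mul(7, I) (f = Pow(Add(40, -89), Rational(1, 2)) = Pow(-49, Rational(1, 2)) = Mul(7, I) ≈ Mul(7.0000, I))
Function('j')(d) = Mul(2, d, Add(d, Mul(7, I))) (Function('j')(d) = Mul(Add(d, d), Add(d, Mul(7, I))) = Mul(Mul(2, d), Add(d, Mul(7, I))) = Mul(2, d, Add(d, Mul(7, I))))
Add(Function('j')(Function('x')(14, 3)), Mul(-1, M)) = Add(Mul(2, 3, Add(3, Mul(7, I))), Mul(-1, -21243)) = Add(Add(18, Mul(42, I)), 21243) = Add(21261, Mul(42, I))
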